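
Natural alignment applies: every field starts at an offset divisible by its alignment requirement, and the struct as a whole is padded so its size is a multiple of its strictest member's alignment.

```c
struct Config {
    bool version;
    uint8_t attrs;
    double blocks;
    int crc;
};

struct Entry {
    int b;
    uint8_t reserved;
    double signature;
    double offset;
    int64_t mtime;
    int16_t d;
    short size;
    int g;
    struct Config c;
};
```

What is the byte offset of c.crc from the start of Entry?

56

Config: @0: version [1B, align 1] → 1; @1: attrs [1B, align 1] → 2; +6 pad (align 8); @8: blocks [8B, align 8] → 16; @16: crc [4B, align 4] → 20; +4 tail pad (align 8); size 24, align 8
@0: b [4B, align 4] → 4
@4: reserved [1B, align 1] → 5
+3 pad (align 8)
@8: signature [8B, align 8] → 16
@16: offset [8B, align 8] → 24
@24: mtime [8B, align 8] → 32
@32: d [2B, align 2] → 34
@34: size [2B, align 2] → 36
@36: g [4B, align 4] → 40
@40: c [24B, align 8] → 64
within Config: crc at 16
40 + 16 = 56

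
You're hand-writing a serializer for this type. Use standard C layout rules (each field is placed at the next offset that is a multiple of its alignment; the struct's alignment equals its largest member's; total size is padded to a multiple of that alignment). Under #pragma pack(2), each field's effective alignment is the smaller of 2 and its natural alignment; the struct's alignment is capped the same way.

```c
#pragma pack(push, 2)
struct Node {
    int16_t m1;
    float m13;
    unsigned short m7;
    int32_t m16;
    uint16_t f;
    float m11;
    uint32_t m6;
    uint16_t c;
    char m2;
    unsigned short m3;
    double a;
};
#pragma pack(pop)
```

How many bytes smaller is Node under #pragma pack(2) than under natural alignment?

12

natural layout:
  0..2  m1  (2B, 2-aligned)
  2..4  -- padding (2B)
  4..8  m13  (4B, 4-aligned)
  8..10  m7  (2B, 2-aligned)
  10..12  -- padding (2B)
  12..16  m16  (4B, 4-aligned)
  16..18  f  (2B, 2-aligned)
  18..20  -- padding (2B)
  20..24  m11  (4B, 4-aligned)
  24..28  m6  (4B, 4-aligned)
  28..30  c  (2B, 2-aligned)
  30..31  m2  (1B, 1-aligned)
  31..32  -- padding (1B)
  32..34  m3  (2B, 2-aligned)
  34..40  -- padding (6B)
  40..48  a  (8B, 8-aligned)
  sizeof = 48, alignof = 8
packed(2) layout:
  0..2  m1  (2B, 2-aligned)
  2..6  m13  (4B, 2-aligned)
  6..8  m7  (2B, 2-aligned)
  8..12  m16  (4B, 2-aligned)
  12..14  f  (2B, 2-aligned)
  14..18  m11  (4B, 2-aligned)
  18..22  m6  (4B, 2-aligned)
  22..24  c  (2B, 2-aligned)
  24..25  m2  (1B, 1-aligned)
  25..26  -- padding (1B)
  26..28  m3  (2B, 2-aligned)
  28..36  a  (8B, 2-aligned)
  sizeof = 36, alignof = 2
48 − 36 = 12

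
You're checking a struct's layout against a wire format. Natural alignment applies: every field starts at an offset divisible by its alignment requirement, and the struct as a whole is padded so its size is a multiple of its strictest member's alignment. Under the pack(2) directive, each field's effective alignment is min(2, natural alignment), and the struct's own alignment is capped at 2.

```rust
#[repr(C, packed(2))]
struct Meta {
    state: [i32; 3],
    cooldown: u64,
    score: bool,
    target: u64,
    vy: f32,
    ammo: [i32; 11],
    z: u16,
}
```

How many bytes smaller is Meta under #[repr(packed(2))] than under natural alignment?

natural layout:
  state at 0 (size 12, align 4) → ends 12
  pad 4 to align 8 for cooldown
  cooldown at 16 (size 8, align 8) → ends 24
  score at 24 (size 1, align 1) → ends 25
  pad 7 to align 8 for target
  target at 32 (size 8, align 8) → ends 40
  vy at 40 (size 4, align 4) → ends 44
  ammo at 44 (size 44, align 4) → ends 88
  z at 88 (size 2, align 2) → ends 90
  tail pad 6 to reach multiple of 8
  total 96 bytes, alignment 8
packed(2) layout:
  state at 0 (size 12, align 2) → ends 12
  cooldown at 12 (size 8, align 2) → ends 20
  score at 20 (size 1, align 1) → ends 21
  pad 1 to align 2 for target
  target at 22 (size 8, align 2) → ends 30
  vy at 30 (size 4, align 2) → ends 34
  ammo at 34 (size 44, align 2) → ends 78
  z at 78 (size 2, align 2) → ends 80
  total 80 bytes, alignment 2
96 − 80 = 16

16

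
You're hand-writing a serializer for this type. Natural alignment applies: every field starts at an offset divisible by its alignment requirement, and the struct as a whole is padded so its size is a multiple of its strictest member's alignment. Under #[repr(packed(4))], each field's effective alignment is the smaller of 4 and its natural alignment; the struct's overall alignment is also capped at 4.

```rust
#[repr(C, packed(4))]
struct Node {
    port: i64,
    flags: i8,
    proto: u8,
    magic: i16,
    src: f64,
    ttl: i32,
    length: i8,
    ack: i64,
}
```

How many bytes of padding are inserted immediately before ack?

0..8  port  (8B, 4-aligned)
8..9  flags  (1B, 1-aligned)
9..10  proto  (1B, 1-aligned)
10..12  magic  (2B, 2-aligned)
12..20  src  (8B, 4-aligned)
20..24  ttl  (4B, 4-aligned)
24..25  length  (1B, 1-aligned)
25..28  -- padding (3B)
28..36  ack  (8B, 4-aligned)

3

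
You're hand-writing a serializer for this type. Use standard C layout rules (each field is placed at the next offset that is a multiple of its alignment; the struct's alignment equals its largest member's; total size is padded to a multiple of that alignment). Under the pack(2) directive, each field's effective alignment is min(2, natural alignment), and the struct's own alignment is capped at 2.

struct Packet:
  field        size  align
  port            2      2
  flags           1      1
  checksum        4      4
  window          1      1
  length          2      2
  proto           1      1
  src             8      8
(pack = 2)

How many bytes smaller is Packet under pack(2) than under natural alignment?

natural layout:
  @0: port [2B, align 2] → 2
  @2: flags [1B, align 1] → 3
  +1 pad (align 4)
  @4: checksum [4B, align 4] → 8
  @8: window [1B, align 1] → 9
  +1 pad (align 2)
  @10: length [2B, align 2] → 12
  @12: proto [1B, align 1] → 13
  +3 pad (align 8)
  @16: src [8B, align 8] → 24
  size 24, align 8
packed(2) layout:
  @0: port [2B, align 2] → 2
  @2: flags [1B, align 1] → 3
  +1 pad (align 2)
  @4: checksum [4B, align 2] → 8
  @8: window [1B, align 1] → 9
  +1 pad (align 2)
  @10: length [2B, align 2] → 12
  @12: proto [1B, align 1] → 13
  +1 pad (align 2)
  @14: src [8B, align 2] → 22
  size 22, align 2
24 − 22 = 2

2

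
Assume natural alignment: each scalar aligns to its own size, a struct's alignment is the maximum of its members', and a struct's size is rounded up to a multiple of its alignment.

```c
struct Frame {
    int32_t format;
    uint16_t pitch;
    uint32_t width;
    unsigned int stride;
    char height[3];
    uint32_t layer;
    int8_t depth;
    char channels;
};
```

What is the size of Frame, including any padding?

0..4  format  (4B, 4-aligned)
4..6  pitch  (2B, 2-aligned)
6..8  -- padding (2B)
8..12  width  (4B, 4-aligned)
12..16  stride  (4B, 4-aligned)
16..19  height  (3B, 1-aligned)
19..20  -- padding (1B)
20..24  layer  (4B, 4-aligned)
24..25  depth  (1B, 1-aligned)
25..26  channels  (1B, 1-aligned)
26..28  -- tail padding (2B)
sizeof = 28, alignof = 4

28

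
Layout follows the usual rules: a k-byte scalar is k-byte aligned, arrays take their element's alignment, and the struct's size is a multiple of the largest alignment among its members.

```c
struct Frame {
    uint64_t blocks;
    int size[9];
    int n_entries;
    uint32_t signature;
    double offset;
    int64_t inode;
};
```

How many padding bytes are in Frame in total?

0..8  blocks  (8B, 8-aligned)
8..44  size  (36B, 4-aligned)
44..48  n_entries  (4B, 4-aligned)
48..52  signature  (4B, 4-aligned)
52..56  -- padding (4B)
56..64  offset  (8B, 8-aligned)
64..72  inode  (8B, 8-aligned)
sizeof = 72, alignof = 8
data bytes 68, size 72 → padding 4

4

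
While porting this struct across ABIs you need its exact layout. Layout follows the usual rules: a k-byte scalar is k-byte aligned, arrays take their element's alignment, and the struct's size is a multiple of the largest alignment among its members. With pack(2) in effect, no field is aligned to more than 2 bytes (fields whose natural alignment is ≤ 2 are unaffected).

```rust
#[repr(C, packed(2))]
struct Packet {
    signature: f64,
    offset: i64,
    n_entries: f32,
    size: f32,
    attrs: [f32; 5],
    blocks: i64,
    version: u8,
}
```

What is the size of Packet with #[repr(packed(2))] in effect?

54

signature at 0 (size 8, align 2) → ends 8
offset at 8 (size 8, align 2) → ends 16
n_entries at 16 (size 4, align 2) → ends 20
size at 20 (size 4, align 2) → ends 24
attrs at 24 (size 20, align 2) → ends 44
blocks at 44 (size 8, align 2) → ends 52
version at 52 (size 1, align 1) → ends 53
tail pad 1 to reach multiple of 2
total 54 bytes, alignment 2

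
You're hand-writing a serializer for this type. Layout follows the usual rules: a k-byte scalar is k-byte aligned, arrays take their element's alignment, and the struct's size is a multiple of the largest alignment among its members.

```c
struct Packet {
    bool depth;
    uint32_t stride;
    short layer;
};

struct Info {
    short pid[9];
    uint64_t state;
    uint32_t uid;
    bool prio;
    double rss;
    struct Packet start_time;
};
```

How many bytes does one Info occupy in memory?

64 bytes

Packet: 0..1  depth  (1B, 1-aligned); 1..4  -- padding (3B); 4..8  stride  (4B, 4-aligned); 8..10  layer  (2B, 2-aligned); 10..12  -- tail padding (2B); sizeof = 12, alignof = 4
0..18  pid  (18B, 2-aligned)
18..24  -- padding (6B)
24..32  state  (8B, 8-aligned)
32..36  uid  (4B, 4-aligned)
36..37  prio  (1B, 1-aligned)
37..40  -- padding (3B)
40..48  rss  (8B, 8-aligned)
48..60  start_time  (12B, 4-aligned)
60..64  -- tail padding (4B)
sizeof = 64, alignof = 8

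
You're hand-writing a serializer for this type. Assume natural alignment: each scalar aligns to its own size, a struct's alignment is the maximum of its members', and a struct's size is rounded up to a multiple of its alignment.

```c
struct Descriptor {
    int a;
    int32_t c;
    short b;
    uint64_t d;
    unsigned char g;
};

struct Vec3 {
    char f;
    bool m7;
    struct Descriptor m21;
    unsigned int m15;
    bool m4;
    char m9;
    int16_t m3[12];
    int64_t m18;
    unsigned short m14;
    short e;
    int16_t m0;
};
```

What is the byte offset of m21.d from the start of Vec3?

Descriptor: a at 0 (size 4, align 4) → ends 4; c at 4 (size 4, align 4) → ends 8; b at 8 (size 2, align 2) → ends 10; pad 6 to align 8 for d; d at 16 (size 8, align 8) → ends 24; g at 24 (size 1, align 1) → ends 25; tail pad 7 to reach multiple of 8; total 32 bytes, alignment 8
f at 0 (size 1, align 1) → ends 1
m7 at 1 (size 1, align 1) → ends 2
pad 6 to align 8 for m21
m21 at 8 (size 32, align 8) → ends 40
within Descriptor: d at 16
8 + 16 = 24

24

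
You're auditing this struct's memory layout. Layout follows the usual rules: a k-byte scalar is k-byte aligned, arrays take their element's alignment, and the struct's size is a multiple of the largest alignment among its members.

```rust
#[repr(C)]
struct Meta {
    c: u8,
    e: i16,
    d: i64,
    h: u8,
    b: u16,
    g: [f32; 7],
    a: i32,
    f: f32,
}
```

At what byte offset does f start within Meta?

52

c at 0 (size 1, align 1) → ends 1
pad 1 to align 2 for e
e at 2 (size 2, align 2) → ends 4
pad 4 to align 8 for d
d at 8 (size 8, align 8) → ends 16
h at 16 (size 1, align 1) → ends 17
pad 1 to align 2 for b
b at 18 (size 2, align 2) → ends 20
g at 20 (size 28, align 4) → ends 48
a at 48 (size 4, align 4) → ends 52
f at 52 (size 4, align 4) → ends 56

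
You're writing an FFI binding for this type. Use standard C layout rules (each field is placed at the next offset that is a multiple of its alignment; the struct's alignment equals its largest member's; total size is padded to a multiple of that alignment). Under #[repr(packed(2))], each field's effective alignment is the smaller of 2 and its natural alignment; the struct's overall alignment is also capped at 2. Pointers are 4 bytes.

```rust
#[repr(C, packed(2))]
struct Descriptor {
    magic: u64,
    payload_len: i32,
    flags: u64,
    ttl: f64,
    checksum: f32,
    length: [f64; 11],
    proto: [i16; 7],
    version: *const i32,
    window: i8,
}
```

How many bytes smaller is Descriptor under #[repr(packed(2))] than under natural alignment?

natural layout:
  @0: magic [8B, align 8] → 8
  @8: payload_len [4B, align 4] → 12
  +4 pad (align 8)
  @16: flags [8B, align 8] → 24
  @24: ttl [8B, align 8] → 32
  @32: checksum [4B, align 4] → 36
  +4 pad (align 8)
  @40: length [88B, align 8] → 128
  @128: proto [14B, align 2] → 142
  +2 pad (align 4)
  @144: version [4B, align 4] → 148
  @148: window [1B, align 1] → 149
  +3 tail pad (align 8)
  size 152, align 8
packed(2) layout:
  @0: magic [8B, align 2] → 8
  @8: payload_len [4B, align 2] → 12
  @12: flags [8B, align 2] → 20
  @20: ttl [8B, align 2] → 28
  @28: checksum [4B, align 2] → 32
  @32: length [88B, align 2] → 120
  @120: proto [14B, align 2] → 134
  @134: version [4B, align 2] → 138
  @138: window [1B, align 1] → 139
  +1 tail pad (align 2)
  size 140, align 2
152 − 140 = 12

12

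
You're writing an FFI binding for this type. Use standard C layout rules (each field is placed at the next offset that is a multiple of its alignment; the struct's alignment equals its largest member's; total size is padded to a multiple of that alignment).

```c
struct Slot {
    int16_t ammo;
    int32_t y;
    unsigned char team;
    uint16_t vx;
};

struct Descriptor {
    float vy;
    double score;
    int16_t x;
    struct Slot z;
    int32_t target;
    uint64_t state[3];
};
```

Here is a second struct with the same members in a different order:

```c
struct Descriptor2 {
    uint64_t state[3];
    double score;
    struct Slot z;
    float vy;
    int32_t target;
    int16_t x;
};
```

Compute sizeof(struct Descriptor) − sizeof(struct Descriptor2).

Slot: 0..2  ammo  (2B, 2-aligned); 2..4  -- padding (2B); 4..8  y  (4B, 4-aligned); 8..9  team  (1B, 1-aligned); 9..10  -- padding (1B); 10..12  vx  (2B, 2-aligned); sizeof = 12, alignof = 4
0..4  vy  (4B, 4-aligned)
4..8  -- padding (4B)
8..16  score  (8B, 8-aligned)
16..18  x  (2B, 2-aligned)
18..20  -- padding (2B)
20..32  z  (12B, 4-aligned)
32..36  target  (4B, 4-aligned)
36..40  -- padding (4B)
40..64  state  (24B, 8-aligned)
sizeof = 64, alignof = 8
— Descriptor2 —
0..24  state  (24B, 8-aligned)
24..32  score  (8B, 8-aligned)
32..44  z  (12B, 4-aligned)
44..48  vy  (4B, 4-aligned)
48..52  target  (4B, 4-aligned)
52..54  x  (2B, 2-aligned)
54..56  -- tail padding (2B)
sizeof = 56, alignof = 8
64 − 56 = 8

8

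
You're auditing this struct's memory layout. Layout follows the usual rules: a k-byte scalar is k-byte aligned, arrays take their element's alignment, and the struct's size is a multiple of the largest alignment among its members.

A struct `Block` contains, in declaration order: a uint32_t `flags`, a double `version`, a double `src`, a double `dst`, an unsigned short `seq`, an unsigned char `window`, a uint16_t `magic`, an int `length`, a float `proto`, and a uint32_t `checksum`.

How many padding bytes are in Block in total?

11

flags at 0 (size 4, align 4) → ends 4
pad 4 to align 8 for version
version at 8 (size 8, align 8) → ends 16
src at 16 (size 8, align 8) → ends 24
dst at 24 (size 8, align 8) → ends 32
seq at 32 (size 2, align 2) → ends 34
window at 34 (size 1, align 1) → ends 35
pad 1 to align 2 for magic
magic at 36 (size 2, align 2) → ends 38
pad 2 to align 4 for length
length at 40 (size 4, align 4) → ends 44
proto at 44 (size 4, align 4) → ends 48
checksum at 48 (size 4, align 4) → ends 52
tail pad 4 to reach multiple of 8
total 56 bytes, alignment 8
data bytes 45, size 56 → padding 11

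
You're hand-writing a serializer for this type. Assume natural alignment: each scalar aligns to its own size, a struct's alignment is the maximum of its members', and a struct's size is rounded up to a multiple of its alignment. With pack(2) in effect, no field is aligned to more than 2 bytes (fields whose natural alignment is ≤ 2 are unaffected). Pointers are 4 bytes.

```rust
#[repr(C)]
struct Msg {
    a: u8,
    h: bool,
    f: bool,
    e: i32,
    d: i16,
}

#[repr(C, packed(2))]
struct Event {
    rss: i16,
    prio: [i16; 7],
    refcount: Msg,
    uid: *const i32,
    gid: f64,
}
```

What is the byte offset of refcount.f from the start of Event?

Msg: @0: a [1B, align 1] → 1; @1: h [1B, align 1] → 2; @2: f [1B, align 1] → 3; +1 pad (align 4); @4: e [4B, align 4] → 8; @8: d [2B, align 2] → 10; +2 tail pad (align 4); size 12, align 4
@0: rss [2B, align 2] → 2
@2: prio [14B, align 2] → 16
@16: refcount [12B, align 2] → 28
within Msg: f at 2
16 + 2 = 18

18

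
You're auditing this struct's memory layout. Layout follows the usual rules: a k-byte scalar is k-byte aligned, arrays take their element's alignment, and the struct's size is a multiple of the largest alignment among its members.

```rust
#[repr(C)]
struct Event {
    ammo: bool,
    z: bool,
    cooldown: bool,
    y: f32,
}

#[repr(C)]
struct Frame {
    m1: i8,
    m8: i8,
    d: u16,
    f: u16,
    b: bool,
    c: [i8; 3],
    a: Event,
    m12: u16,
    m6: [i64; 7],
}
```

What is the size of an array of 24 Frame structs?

Event: ammo at 0 (size 1, align 1) → ends 1; z at 1 (size 1, align 1) → ends 2; cooldown at 2 (size 1, align 1) → ends 3; pad 1 to align 4 for y; y at 4 (size 4, align 4) → ends 8; total 8 bytes, alignment 4
m1 at 0 (size 1, align 1) → ends 1
m8 at 1 (size 1, align 1) → ends 2
d at 2 (size 2, align 2) → ends 4
f at 4 (size 2, align 2) → ends 6
b at 6 (size 1, align 1) → ends 7
c at 7 (size 3, align 1) → ends 10
pad 2 to align 4 for a
a at 12 (size 8, align 4) → ends 20
m12 at 20 (size 2, align 2) → ends 22
pad 2 to align 8 for m6
m6 at 24 (size 56, align 8) → ends 80
total 80 bytes, alignment 8
array of 24: 24 × 80 = 1920

1920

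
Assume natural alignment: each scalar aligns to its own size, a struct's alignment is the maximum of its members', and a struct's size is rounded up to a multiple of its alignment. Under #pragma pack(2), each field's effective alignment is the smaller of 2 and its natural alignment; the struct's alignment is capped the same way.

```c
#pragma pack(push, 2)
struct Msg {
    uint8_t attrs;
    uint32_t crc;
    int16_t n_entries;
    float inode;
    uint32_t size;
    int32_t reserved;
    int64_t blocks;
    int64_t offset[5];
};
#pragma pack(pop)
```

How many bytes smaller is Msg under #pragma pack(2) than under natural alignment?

natural layout:
  attrs at 0 (size 1, align 1) → ends 1
  pad 3 to align 4 for crc
  crc at 4 (size 4, align 4) → ends 8
  n_entries at 8 (size 2, align 2) → ends 10
  pad 2 to align 4 for inode
  inode at 12 (size 4, align 4) → ends 16
  size at 16 (size 4, align 4) → ends 20
  reserved at 20 (size 4, align 4) → ends 24
  blocks at 24 (size 8, align 8) → ends 32
  offset at 32 (size 40, align 8) → ends 72
  total 72 bytes, alignment 8
packed(2) layout:
  attrs at 0 (size 1, align 1) → ends 1
  pad 1 to align 2 for crc
  crc at 2 (size 4, align 2) → ends 6
  n_entries at 6 (size 2, align 2) → ends 8
  inode at 8 (size 4, align 2) → ends 12
  size at 12 (size 4, align 2) → ends 16
  reserved at 16 (size 4, align 2) → ends 20
  blocks at 20 (size 8, align 2) → ends 28
  offset at 28 (size 40, align 2) → ends 68
  total 68 bytes, alignment 2
72 − 68 = 4

4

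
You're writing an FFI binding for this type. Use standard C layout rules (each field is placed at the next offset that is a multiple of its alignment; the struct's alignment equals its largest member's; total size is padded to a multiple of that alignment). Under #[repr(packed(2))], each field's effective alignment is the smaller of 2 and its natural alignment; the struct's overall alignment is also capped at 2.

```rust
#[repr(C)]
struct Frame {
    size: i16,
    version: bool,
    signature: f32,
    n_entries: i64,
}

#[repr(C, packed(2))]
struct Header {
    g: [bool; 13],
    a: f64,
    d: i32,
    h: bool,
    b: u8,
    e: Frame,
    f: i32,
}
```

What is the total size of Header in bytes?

48

Frame: 0..2  size  (2B, 2-aligned); 2..3  version  (1B, 1-aligned); 3..4  -- padding (1B); 4..8  signature  (4B, 4-aligned); 8..16  n_entries  (8B, 8-aligned); sizeof = 16, alignof = 8
0..13  g  (13B, 1-aligned)
13..14  -- padding (1B)
14..22  a  (8B, 2-aligned)
22..26  d  (4B, 2-aligned)
26..27  h  (1B, 1-aligned)
27..28  b  (1B, 1-aligned)
28..44  e  (16B, 2-aligned)
44..48  f  (4B, 2-aligned)
sizeof = 48, alignof = 2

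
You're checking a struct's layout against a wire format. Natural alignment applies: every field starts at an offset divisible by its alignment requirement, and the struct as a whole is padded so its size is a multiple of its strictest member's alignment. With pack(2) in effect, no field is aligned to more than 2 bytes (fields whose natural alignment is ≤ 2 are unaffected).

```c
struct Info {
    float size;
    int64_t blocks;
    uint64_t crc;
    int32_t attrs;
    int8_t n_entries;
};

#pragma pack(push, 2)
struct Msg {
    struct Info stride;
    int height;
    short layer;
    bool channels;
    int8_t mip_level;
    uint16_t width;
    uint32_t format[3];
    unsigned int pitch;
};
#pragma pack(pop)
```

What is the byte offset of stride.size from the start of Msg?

0

Info: 0..4  size  (4B, 4-aligned); 4..8  -- padding (4B); 8..16  blocks  (8B, 8-aligned); 16..24  crc  (8B, 8-aligned); 24..28  attrs  (4B, 4-aligned); 28..29  n_entries  (1B, 1-aligned); 29..32  -- tail padding (3B); sizeof = 32, alignof = 8
0..32  stride  (32B, 2-aligned)
within Info: size at 0
0 + 0 = 0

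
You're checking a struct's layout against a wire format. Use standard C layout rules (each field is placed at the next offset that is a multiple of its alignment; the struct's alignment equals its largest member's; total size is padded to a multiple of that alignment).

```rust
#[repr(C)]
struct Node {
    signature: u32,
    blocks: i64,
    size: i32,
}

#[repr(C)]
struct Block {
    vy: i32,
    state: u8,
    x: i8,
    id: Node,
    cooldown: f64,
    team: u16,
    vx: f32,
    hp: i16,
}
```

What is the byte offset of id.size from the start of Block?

Node: @0: signature [4B, align 4] → 4; +4 pad (align 8); @8: blocks [8B, align 8] → 16; @16: size [4B, align 4] → 20; +4 tail pad (align 8); size 24, align 8
@0: vy [4B, align 4] → 4
@4: state [1B, align 1] → 5
@5: x [1B, align 1] → 6
+2 pad (align 8)
@8: id [24B, align 8] → 32
within Node: size at 16
8 + 16 = 24

24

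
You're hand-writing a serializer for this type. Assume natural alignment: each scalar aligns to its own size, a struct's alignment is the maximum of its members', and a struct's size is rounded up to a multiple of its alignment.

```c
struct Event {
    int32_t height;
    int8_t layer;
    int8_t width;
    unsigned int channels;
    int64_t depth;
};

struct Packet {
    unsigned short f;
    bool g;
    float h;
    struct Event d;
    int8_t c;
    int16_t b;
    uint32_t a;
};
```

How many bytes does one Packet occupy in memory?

Event: height at 0 (size 4, align 4) → ends 4; layer at 4 (size 1, align 1) → ends 5; width at 5 (size 1, align 1) → ends 6; pad 2 to align 4 for channels; channels at 8 (size 4, align 4) → ends 12; pad 4 to align 8 for depth; depth at 16 (size 8, align 8) → ends 24; total 24 bytes, alignment 8
f at 0 (size 2, align 2) → ends 2
g at 2 (size 1, align 1) → ends 3
pad 1 to align 4 for h
h at 4 (size 4, align 4) → ends 8
d at 8 (size 24, align 8) → ends 32
c at 32 (size 1, align 1) → ends 33
pad 1 to align 2 for b
b at 34 (size 2, align 2) → ends 36
a at 36 (size 4, align 4) → ends 40
total 40 bytes, alignment 8

40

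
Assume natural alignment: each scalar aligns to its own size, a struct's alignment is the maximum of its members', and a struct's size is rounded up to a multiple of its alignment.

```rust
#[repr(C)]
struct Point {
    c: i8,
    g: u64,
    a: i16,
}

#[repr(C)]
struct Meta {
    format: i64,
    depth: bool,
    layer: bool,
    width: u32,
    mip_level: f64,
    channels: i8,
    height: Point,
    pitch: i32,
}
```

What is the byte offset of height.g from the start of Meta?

Point: 0..1  c  (1B, 1-aligned); 1..8  -- padding (7B); 8..16  g  (8B, 8-aligned); 16..18  a  (2B, 2-aligned); 18..24  -- tail padding (6B); sizeof = 24, alignof = 8
0..8  format  (8B, 8-aligned)
8..9  depth  (1B, 1-aligned)
9..10  layer  (1B, 1-aligned)
10..12  -- padding (2B)
12..16  width  (4B, 4-aligned)
16..24  mip_level  (8B, 8-aligned)
24..25  channels  (1B, 1-aligned)
25..32  -- padding (7B)
32..56  height  (24B, 8-aligned)
within Point: g at 8
32 + 8 = 40

40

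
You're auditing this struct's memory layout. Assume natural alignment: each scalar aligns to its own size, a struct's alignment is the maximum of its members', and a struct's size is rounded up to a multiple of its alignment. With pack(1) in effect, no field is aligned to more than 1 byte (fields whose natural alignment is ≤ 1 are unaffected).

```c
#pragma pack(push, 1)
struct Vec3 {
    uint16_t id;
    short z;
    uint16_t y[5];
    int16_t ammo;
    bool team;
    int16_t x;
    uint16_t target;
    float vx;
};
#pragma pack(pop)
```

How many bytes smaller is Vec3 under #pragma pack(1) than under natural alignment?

natural layout:
  0..2  id  (2B, 2-aligned)
  2..4  z  (2B, 2-aligned)
  4..14  y  (10B, 2-aligned)
  14..16  ammo  (2B, 2-aligned)
  16..17  team  (1B, 1-aligned)
  17..18  -- padding (1B)
  18..20  x  (2B, 2-aligned)
  20..22  target  (2B, 2-aligned)
  22..24  -- padding (2B)
  24..28  vx  (4B, 4-aligned)
  sizeof = 28, alignof = 4
packed(1) layout:
  0..2  id  (2B, 1-aligned)
  2..4  z  (2B, 1-aligned)
  4..14  y  (10B, 1-aligned)
  14..16  ammo  (2B, 1-aligned)
  16..17  team  (1B, 1-aligned)
  17..19  x  (2B, 1-aligned)
  19..21  target  (2B, 1-aligned)
  21..25  vx  (4B, 1-aligned)
  sizeof = 25, alignof = 1
28 − 25 = 3

3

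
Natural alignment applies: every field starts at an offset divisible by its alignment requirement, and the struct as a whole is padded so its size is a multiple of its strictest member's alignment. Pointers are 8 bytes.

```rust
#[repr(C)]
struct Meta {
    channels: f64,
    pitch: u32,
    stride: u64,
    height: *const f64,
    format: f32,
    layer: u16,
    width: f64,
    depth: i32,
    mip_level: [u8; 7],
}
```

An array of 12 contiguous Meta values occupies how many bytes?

@0: channels [8B, align 8] → 8
@8: pitch [4B, align 4] → 12
+4 pad (align 8)
@16: stride [8B, align 8] → 24
@24: height [8B, align 8] → 32
@32: format [4B, align 4] → 36
@36: layer [2B, align 2] → 38
+2 pad (align 8)
@40: width [8B, align 8] → 48
@48: depth [4B, align 4] → 52
@52: mip_level [7B, align 1] → 59
+5 tail pad (align 8)
size 64, align 8
array of 12: 12 × 64 = 768

768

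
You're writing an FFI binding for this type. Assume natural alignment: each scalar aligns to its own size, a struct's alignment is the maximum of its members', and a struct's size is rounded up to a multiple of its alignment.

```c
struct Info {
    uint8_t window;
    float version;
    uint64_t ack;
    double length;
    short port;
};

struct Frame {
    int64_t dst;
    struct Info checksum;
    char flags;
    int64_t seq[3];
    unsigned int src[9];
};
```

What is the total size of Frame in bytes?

112

Info: window at 0 (size 1, align 1) → ends 1; pad 3 to align 4 for version; version at 4 (size 4, align 4) → ends 8; ack at 8 (size 8, align 8) → ends 16; length at 16 (size 8, align 8) → ends 24; port at 24 (size 2, align 2) → ends 26; tail pad 6 to reach multiple of 8; total 32 bytes, alignment 8
dst at 0 (size 8, align 8) → ends 8
checksum at 8 (size 32, align 8) → ends 40
flags at 40 (size 1, align 1) → ends 41
pad 7 to align 8 for seq
seq at 48 (size 24, align 8) → ends 72
src at 72 (size 36, align 4) → ends 108
tail pad 4 to reach multiple of 8
total 112 bytes, alignment 8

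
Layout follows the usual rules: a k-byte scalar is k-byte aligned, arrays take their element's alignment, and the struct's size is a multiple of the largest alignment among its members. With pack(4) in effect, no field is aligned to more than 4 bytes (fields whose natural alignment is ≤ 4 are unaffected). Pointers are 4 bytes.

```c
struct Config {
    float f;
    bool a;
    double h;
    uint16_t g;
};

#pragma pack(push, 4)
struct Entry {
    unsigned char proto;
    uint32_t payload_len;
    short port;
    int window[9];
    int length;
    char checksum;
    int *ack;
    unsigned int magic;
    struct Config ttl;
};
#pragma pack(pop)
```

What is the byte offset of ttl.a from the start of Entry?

Config: f at 0 (size 4, align 4) → ends 4; a at 4 (size 1, align 1) → ends 5; pad 3 to align 8 for h; h at 8 (size 8, align 8) → ends 16; g at 16 (size 2, align 2) → ends 18; tail pad 6 to reach multiple of 8; total 24 bytes, alignment 8
proto at 0 (size 1, align 1) → ends 1
pad 3 to align 4 for payload_len
payload_len at 4 (size 4, align 4) → ends 8
port at 8 (size 2, align 2) → ends 10
pad 2 to align 4 for window
window at 12 (size 36, align 4) → ends 48
length at 48 (size 4, align 4) → ends 52
checksum at 52 (size 1, align 1) → ends 53
pad 3 to align 4 for ack
ack at 56 (size 4, align 4) → ends 60
magic at 60 (size 4, align 4) → ends 64
ttl at 64 (size 24, align 4) → ends 88
within Config: a at 4
64 + 4 = 68

68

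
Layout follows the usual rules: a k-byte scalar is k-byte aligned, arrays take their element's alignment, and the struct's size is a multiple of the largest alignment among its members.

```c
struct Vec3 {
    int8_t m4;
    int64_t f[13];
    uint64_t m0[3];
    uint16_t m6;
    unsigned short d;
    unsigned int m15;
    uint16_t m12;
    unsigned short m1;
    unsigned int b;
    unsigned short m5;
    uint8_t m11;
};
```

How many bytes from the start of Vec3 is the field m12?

144

m4 at 0 (size 1, align 1) → ends 1
pad 7 to align 8 for f
f at 8 (size 104, align 8) → ends 112
m0 at 112 (size 24, align 8) → ends 136
m6 at 136 (size 2, align 2) → ends 138
d at 138 (size 2, align 2) → ends 140
m15 at 140 (size 4, align 4) → ends 144
m12 at 144 (size 2, align 2) → ends 146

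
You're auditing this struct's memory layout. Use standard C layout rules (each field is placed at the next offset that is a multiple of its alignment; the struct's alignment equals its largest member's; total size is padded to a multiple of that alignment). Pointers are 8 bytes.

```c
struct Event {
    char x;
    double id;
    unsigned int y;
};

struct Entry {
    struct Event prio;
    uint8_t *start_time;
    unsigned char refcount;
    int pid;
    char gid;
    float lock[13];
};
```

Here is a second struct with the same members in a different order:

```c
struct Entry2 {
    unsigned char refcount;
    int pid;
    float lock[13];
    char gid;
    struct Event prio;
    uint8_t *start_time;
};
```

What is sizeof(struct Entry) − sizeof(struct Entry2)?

0

Event: x at 0 (size 1, align 1) → ends 1; pad 7 to align 8 for id; id at 8 (size 8, align 8) → ends 16; y at 16 (size 4, align 4) → ends 20; tail pad 4 to reach multiple of 8; total 24 bytes, alignment 8
prio at 0 (size 24, align 8) → ends 24
start_time at 24 (size 8, align 8) → ends 32
refcount at 32 (size 1, align 1) → ends 33
pad 3 to align 4 for pid
pid at 36 (size 4, align 4) → ends 40
gid at 40 (size 1, align 1) → ends 41
pad 3 to align 4 for lock
lock at 44 (size 52, align 4) → ends 96
total 96 bytes, alignment 8
— Entry2 —
refcount at 0 (size 1, align 1) → ends 1
pad 3 to align 4 for pid
pid at 4 (size 4, align 4) → ends 8
lock at 8 (size 52, align 4) → ends 60
gid at 60 (size 1, align 1) → ends 61
pad 3 to align 8 for prio
prio at 64 (size 24, align 8) → ends 88
start_time at 88 (size 8, align 8) → ends 96
total 96 bytes, alignment 8
96 − 96 = 0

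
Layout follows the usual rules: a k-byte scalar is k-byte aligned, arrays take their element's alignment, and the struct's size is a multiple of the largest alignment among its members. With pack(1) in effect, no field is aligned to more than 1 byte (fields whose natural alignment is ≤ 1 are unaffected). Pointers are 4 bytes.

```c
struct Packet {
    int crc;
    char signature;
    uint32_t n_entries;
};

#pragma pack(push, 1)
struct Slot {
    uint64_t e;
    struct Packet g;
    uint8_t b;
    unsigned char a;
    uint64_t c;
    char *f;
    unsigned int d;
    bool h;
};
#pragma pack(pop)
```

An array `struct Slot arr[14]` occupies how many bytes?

546

Packet: crc at 0 (size 4, align 4) → ends 4; signature at 4 (size 1, align 1) → ends 5; pad 3 to align 4 for n_entries; n_entries at 8 (size 4, align 4) → ends 12; total 12 bytes, alignment 4
e at 0 (size 8, align 1) → ends 8
g at 8 (size 12, align 1) → ends 20
b at 20 (size 1, align 1) → ends 21
a at 21 (size 1, align 1) → ends 22
c at 22 (size 8, align 1) → ends 30
f at 30 (size 4, align 1) → ends 34
d at 34 (size 4, align 1) → ends 38
h at 38 (size 1, align 1) → ends 39
total 39 bytes, alignment 1
array of 14: 14 × 39 = 546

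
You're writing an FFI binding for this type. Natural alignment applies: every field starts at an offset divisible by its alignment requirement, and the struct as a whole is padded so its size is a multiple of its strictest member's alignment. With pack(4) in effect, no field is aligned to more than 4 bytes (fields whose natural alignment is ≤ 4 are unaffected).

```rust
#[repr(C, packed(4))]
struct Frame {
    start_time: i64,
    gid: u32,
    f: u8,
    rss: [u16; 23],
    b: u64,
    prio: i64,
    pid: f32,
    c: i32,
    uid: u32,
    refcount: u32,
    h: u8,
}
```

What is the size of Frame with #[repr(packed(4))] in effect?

96

0..8  start_time  (8B, 4-aligned)
8..12  gid  (4B, 4-aligned)
12..13  f  (1B, 1-aligned)
13..14  -- padding (1B)
14..60  rss  (46B, 2-aligned)
60..68  b  (8B, 4-aligned)
68..76  prio  (8B, 4-aligned)
76..80  pid  (4B, 4-aligned)
80..84  c  (4B, 4-aligned)
84..88  uid  (4B, 4-aligned)
88..92  refcount  (4B, 4-aligned)
92..93  h  (1B, 1-aligned)
93..96  -- tail padding (3B)
sizeof = 96, alignof = 4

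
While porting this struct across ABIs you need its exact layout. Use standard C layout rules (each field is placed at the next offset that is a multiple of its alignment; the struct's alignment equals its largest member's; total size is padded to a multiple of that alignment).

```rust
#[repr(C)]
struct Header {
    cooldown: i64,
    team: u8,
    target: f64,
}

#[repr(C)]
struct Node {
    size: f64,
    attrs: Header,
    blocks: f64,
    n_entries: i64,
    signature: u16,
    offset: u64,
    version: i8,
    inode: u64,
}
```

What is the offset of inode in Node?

72

Header: 0..8  cooldown  (8B, 8-aligned); 8..9  team  (1B, 1-aligned); 9..16  -- padding (7B); 16..24  target  (8B, 8-aligned); sizeof = 24, alignof = 8
0..8  size  (8B, 8-aligned)
8..32  attrs  (24B, 8-aligned)
32..40  blocks  (8B, 8-aligned)
40..48  n_entries  (8B, 8-aligned)
48..50  signature  (2B, 2-aligned)
50..56  -- padding (6B)
56..64  offset  (8B, 8-aligned)
64..65  version  (1B, 1-aligned)
65..72  -- padding (7B)
72..80  inode  (8B, 8-aligned)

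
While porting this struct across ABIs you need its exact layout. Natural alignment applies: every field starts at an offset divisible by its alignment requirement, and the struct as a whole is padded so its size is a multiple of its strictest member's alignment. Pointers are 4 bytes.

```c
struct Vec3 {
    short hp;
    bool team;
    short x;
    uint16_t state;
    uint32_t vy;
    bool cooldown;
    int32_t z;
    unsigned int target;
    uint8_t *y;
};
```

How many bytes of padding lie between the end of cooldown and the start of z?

@0: hp [2B, align 2] → 2
@2: team [1B, align 1] → 3
+1 pad (align 2)
@4: x [2B, align 2] → 6
@6: state [2B, align 2] → 8
@8: vy [4B, align 4] → 12
@12: cooldown [1B, align 1] → 13
+3 pad (align 4)
@16: z [4B, align 4] → 20

3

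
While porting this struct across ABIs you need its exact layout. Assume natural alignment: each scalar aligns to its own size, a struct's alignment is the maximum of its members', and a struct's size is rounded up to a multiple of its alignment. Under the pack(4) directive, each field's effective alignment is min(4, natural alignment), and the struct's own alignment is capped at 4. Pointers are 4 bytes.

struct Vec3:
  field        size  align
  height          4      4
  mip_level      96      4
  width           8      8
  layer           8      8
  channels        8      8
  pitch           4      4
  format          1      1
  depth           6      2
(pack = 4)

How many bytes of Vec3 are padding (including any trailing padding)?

1

height at 0 (size 4, align 4) → ends 4
mip_level at 4 (size 96, align 4) → ends 100
width at 100 (size 8, align 4) → ends 108
layer at 108 (size 8, align 4) → ends 116
channels at 116 (size 8, align 4) → ends 124
pitch at 124 (size 4, align 4) → ends 128
format at 128 (size 1, align 1) → ends 129
pad 1 to align 2 for depth
depth at 130 (size 6, align 2) → ends 136
total 136 bytes, alignment 4
data bytes 135, size 136 → padding 1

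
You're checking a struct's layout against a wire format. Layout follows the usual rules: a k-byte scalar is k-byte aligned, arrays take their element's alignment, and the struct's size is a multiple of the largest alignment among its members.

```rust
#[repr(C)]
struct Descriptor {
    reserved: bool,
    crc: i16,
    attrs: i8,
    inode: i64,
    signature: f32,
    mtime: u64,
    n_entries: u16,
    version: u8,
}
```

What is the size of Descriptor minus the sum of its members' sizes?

13

reserved at 0 (size 1, align 1) → ends 1
pad 1 to align 2 for crc
crc at 2 (size 2, align 2) → ends 4
attrs at 4 (size 1, align 1) → ends 5
pad 3 to align 8 for inode
inode at 8 (size 8, align 8) → ends 16
signature at 16 (size 4, align 4) → ends 20
pad 4 to align 8 for mtime
mtime at 24 (size 8, align 8) → ends 32
n_entries at 32 (size 2, align 2) → ends 34
version at 34 (size 1, align 1) → ends 35
tail pad 5 to reach multiple of 8
total 40 bytes, alignment 8
data bytes 27, size 40 → padding 13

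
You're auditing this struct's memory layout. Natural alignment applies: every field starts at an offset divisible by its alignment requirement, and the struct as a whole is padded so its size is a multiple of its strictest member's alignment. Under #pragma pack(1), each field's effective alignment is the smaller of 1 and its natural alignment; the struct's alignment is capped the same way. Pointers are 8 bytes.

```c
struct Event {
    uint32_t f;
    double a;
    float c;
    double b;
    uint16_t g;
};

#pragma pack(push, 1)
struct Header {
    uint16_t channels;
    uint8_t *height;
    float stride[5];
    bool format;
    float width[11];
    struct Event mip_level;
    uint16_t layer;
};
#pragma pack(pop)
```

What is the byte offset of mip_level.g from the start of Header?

107

Event: 0..4  f  (4B, 4-aligned); 4..8  -- padding (4B); 8..16  a  (8B, 8-aligned); 16..20  c  (4B, 4-aligned); 20..24  -- padding (4B); 24..32  b  (8B, 8-aligned); 32..34  g  (2B, 2-aligned); 34..40  -- tail padding (6B); sizeof = 40, alignof = 8
0..2  channels  (2B, 1-aligned)
2..10  height  (8B, 1-aligned)
10..30  stride  (20B, 1-aligned)
30..31  format  (1B, 1-aligned)
31..75  width  (44B, 1-aligned)
75..115  mip_level  (40B, 1-aligned)
within Event: g at 32
75 + 32 = 107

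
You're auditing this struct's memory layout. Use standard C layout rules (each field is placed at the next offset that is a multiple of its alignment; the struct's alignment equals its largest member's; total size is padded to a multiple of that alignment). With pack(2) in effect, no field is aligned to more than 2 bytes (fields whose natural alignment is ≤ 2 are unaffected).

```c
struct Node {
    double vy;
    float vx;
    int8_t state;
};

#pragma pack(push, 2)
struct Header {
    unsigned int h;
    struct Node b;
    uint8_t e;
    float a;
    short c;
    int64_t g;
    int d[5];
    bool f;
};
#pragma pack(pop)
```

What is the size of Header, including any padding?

Node: vy at 0 (size 8, align 8) → ends 8; vx at 8 (size 4, align 4) → ends 12; state at 12 (size 1, align 1) → ends 13; tail pad 3 to reach multiple of 8; total 16 bytes, alignment 8
h at 0 (size 4, align 2) → ends 4
b at 4 (size 16, align 2) → ends 20
e at 20 (size 1, align 1) → ends 21
pad 1 to align 2 for a
a at 22 (size 4, align 2) → ends 26
c at 26 (size 2, align 2) → ends 28
g at 28 (size 8, align 2) → ends 36
d at 36 (size 20, align 2) → ends 56
f at 56 (size 1, align 1) → ends 57
tail pad 1 to reach multiple of 2
total 58 bytes, alignment 2

58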